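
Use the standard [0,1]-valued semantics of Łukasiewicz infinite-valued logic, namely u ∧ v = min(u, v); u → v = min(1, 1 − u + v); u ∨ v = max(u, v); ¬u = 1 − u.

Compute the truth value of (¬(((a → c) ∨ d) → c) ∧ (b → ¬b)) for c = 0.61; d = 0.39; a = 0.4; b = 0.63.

(a → c): min(1, 1 − 0.4 + 0.61) = 1
((a → c) ∨ d) = max(1, 0.39) = 1
(((a → c) ∨ d) → c): min(1, 1 − 1 + 0.61) = 0.61
¬(((a → c) ∨ d) → c): Łukasiewicz ¬ gives 1 − 0.61 = 0.39
¬b: Łukasiewicz ¬ gives 1 − 0.63 = 0.37
(b → ¬b): min(1, 1 − 0.63 + 0.37) = 0.74
(¬(((a → c) ∨ d) → c) ∧ (b → ¬b)) = min(0.39, 0.74) = 0.39

0.39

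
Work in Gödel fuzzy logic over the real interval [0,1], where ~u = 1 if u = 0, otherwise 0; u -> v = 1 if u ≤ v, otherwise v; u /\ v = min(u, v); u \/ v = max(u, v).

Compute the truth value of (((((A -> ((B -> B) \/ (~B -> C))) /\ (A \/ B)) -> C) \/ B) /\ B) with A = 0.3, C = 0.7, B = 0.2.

0.20

(B -> B): 0.2 ≤ 0.2, so result = 1
~B: Gödel ¬ of 0.2 = 0 (operand ≠ 0)
(~B -> C): 0 ≤ 0.7, so result = 1
((B -> B) \/ (~B -> C)) = max(1, 1) = 1
(A -> ((B -> B) \/ (~B -> C))): 0.3 ≤ 1, so result = 1
(A \/ B) = max(0.3, 0.2) = 0.3
((A -> ((B -> B) \/ (~B -> C))) /\ (A \/ B)) = min(1, 0.3) = 0.3
(((A -> ((B -> B) \/ (~B -> C))) /\ (A \/ B)) -> C): 0.3 ≤ 0.7, so result = 1
((((A -> ((B -> B) \/ (~B -> C))) /\ (A \/ B)) -> C) \/ B) = max(1, 0.2) = 1
(((((A -> ((B -> B) \/ (~B -> C))) /\ (A \/ B)) -> C) \/ B) /\ B) = min(1, 0.2) = 0.2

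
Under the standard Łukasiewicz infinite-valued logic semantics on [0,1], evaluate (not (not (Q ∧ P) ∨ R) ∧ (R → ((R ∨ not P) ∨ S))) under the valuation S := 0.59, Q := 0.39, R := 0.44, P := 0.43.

(Q ∧ P) = min(0.39, 0.43) = 0.39
not (Q ∧ P): Łukasiewicz ¬ gives 1 − 0.39 = 0.61
(not (Q ∧ P) ∨ R) = max(0.61, 0.44) = 0.61
not (not (Q ∧ P) ∨ R): Łukasiewicz ¬ gives 1 − 0.61 = 0.39
not P: Łukasiewicz ¬ gives 1 − 0.43 = 0.57
(R ∨ not P) = max(0.44, 0.57) = 0.57
((R ∨ not P) ∨ S) = max(0.57, 0.59) = 0.59
(R → ((R ∨ not P) ∨ S)): min(1, 1 − 0.44 + 0.59) = 1
(not (not (Q ∧ P) ∨ R) ∧ (R → ((R ∨ not P) ∨ S))) = min(0.39, 1) = 0.39

0.39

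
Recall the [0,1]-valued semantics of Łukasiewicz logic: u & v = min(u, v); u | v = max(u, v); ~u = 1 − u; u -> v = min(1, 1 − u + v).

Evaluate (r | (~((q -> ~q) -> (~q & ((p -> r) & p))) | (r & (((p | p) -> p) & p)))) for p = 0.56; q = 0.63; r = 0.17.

~q: Łukasiewicz ¬ gives 1 − 0.63 = 0.37
(q -> ~q): min(1, 1 − 0.63 + 0.37) = 0.74
~q: Łukasiewicz ¬ gives 1 − 0.63 = 0.37
(p -> r): min(1, 1 − 0.56 + 0.17) = 0.61
((p -> r) & p) = min(0.61, 0.56) = 0.56
(~q & ((p -> r) & p)) = min(0.37, 0.56) = 0.37
((q -> ~q) -> (~q & ((p -> r) & p))): min(1, 1 − 0.74 + 0.37) = 0.63
~((q -> ~q) -> (~q & ((p -> r) & p))): Łukasiewicz ¬ gives 1 − 0.63 = 0.37
(p | p) = max(0.56, 0.56) = 0.56
((p | p) -> p): min(1, 1 − 0.56 + 0.56) = 1
(((p | p) -> p) & p) = min(1, 0.56) = 0.56
(r & (((p | p) -> p) & p)) = min(0.17, 0.56) = 0.17
(~((q -> ~q) -> (~q & ((p -> r) & p))) | (r & (((p | p) -> p) & p))) = max(0.37, 0.17) = 0.37
(r | (~((q -> ~q) -> (~q & ((p -> r) & p))) | (r & (((p | p) -> p) & p)))) = max(0.17, 0.37) = 0.37

0.37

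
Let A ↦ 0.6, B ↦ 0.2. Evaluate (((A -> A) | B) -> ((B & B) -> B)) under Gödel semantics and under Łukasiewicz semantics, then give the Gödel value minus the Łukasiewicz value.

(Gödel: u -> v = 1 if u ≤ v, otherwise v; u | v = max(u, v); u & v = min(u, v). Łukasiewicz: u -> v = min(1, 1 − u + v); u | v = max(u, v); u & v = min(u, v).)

0.00

Gödel evaluation:
  (A -> A): 0.6 ≤ 0.6, so result = 1
  ((A -> A) | B) = max(1, 0.2) = 1
  (B & B) = min(0.2, 0.2) = 0.2
  ((B & B) -> B): 0.2 ≤ 0.2, so result = 1
  (((A -> A) | B) -> ((B & B) -> B)): 1 ≤ 1, so result = 1
  Gödel value = 1
Łukasiewicz evaluation:
  (A -> A): min(1, 1 − 0.6 + 0.6) = 1
  ((A -> A) | B) = max(1, 0.2) = 1
  (B & B) = min(0.2, 0.2) = 0.2
  ((B & B) -> B): min(1, 1 − 0.2 + 0.2) = 1
  (((A -> A) | B) -> ((B & B) -> B)): min(1, 1 − 1 + 1) = 1
  Łukasiewicz value = 1
Difference: 1 − 1 = 0.00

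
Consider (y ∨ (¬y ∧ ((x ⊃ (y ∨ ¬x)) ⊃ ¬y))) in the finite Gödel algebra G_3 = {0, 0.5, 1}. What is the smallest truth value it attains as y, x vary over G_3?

0.50

The minimum is attained at y = 0.5, x = 0:
  ¬y: Gödel ¬ of 0.5 = 0 (operand ≠ 0)
  ¬x: Gödel ¬ of 0 = 1 (operand is 0)
  (y ∨ ¬x) = max(0.5, 1) = 1
  (x ⊃ (y ∨ ¬x)): 0 ≤ 1, so result = 1
  ¬y: Gödel ¬ of 0.5 = 0 (operand ≠ 0)
  ((x ⊃ (y ∨ ¬x)) ⊃ ¬y): 1 > 0, so result = 0
  (¬y ∧ ((x ⊃ (y ∨ ¬x)) ⊃ ¬y)) = min(0, 0) = 0
  (y ∨ (¬y ∧ ((x ⊃ (y ∨ ¬x)) ⊃ ¬y))) = max(0.5, 0) = 0.5
Checking all 9 assignments confirms none give a value below 0.50.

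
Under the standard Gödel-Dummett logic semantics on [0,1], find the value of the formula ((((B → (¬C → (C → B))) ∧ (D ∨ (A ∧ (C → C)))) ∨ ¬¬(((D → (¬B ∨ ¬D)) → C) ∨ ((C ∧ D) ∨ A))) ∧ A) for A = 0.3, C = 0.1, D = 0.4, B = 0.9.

¬C: Gödel ¬ of 0.1 = 0 (operand ≠ 0)
(C → B): 0.1 ≤ 0.9, so result = 1
(¬C → (C → B)): 0 ≤ 1, so result = 1
(B → (¬C → (C → B))): 0.9 ≤ 1, so result = 1
(C → C): 0.1 ≤ 0.1, so result = 1
(A ∧ (C → C)) = min(0.3, 1) = 0.3
(D ∨ (A ∧ (C → C))) = max(0.4, 0.3) = 0.4
((B → (¬C → (C → B))) ∧ (D ∨ (A ∧ (C → C)))) = min(1, 0.4) = 0.4
¬B: Gödel ¬ of 0.9 = 0 (operand ≠ 0)
¬D: Gödel ¬ of 0.4 = 0 (operand ≠ 0)
(¬B ∨ ¬D) = max(0, 0) = 0
(D → (¬B ∨ ¬D)): 0.4 > 0, so result = 0
((D → (¬B ∨ ¬D)) → C): 0 ≤ 0.1, so result = 1
(C ∧ D) = min(0.1, 0.4) = 0.1
((C ∧ D) ∨ A) = max(0.1, 0.3) = 0.3
(((D → (¬B ∨ ¬D)) → C) ∨ ((C ∧ D) ∨ A)) = max(1, 0.3) = 1
¬(((D → (¬B ∨ ¬D)) → C) ∨ ((C ∧ D) ∨ A)): Gödel ¬ of 1 = 0 (operand ≠ 0)
¬¬(((D → (¬B ∨ ¬D)) → C) ∨ ((C ∧ D) ∨ A)): Gödel ¬ of 0 = 1 (operand is 0)
(((B → (¬C → (C → B))) ∧ (D ∨ (A ∧ (C → C)))) ∨ ¬¬(((D → (¬B ∨ ¬D)) → C) ∨ ((C ∧ D) ∨ A))) = max(0.4, 1) = 1
((((B → (¬C → (C → B))) ∧ (D ∨ (A ∧ (C → C)))) ∨ ¬¬(((D → (¬B ∨ ¬D)) → C) ∨ ((C ∧ D) ∨ A))) ∧ A) = min(1, 0.3) = 0.3

0.30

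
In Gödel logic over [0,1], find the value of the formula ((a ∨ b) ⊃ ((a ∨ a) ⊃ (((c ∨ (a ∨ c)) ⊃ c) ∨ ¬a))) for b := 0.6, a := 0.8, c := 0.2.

0.20

(a ∨ b) = max(0.8, 0.6) = 0.8
(a ∨ a) = max(0.8, 0.8) = 0.8
(a ∨ c) = max(0.8, 0.2) = 0.8
(c ∨ (a ∨ c)) = max(0.2, 0.8) = 0.8
((c ∨ (a ∨ c)) ⊃ c): 0.8 > 0.2, so result = 0.2
¬a: Gödel ¬ of 0.8 = 0 (operand ≠ 0)
(((c ∨ (a ∨ c)) ⊃ c) ∨ ¬a) = max(0.2, 0) = 0.2
((a ∨ a) ⊃ (((c ∨ (a ∨ c)) ⊃ c) ∨ ¬a)): 0.8 > 0.2, so result = 0.2
((a ∨ b) ⊃ ((a ∨ a) ⊃ (((c ∨ (a ∨ c)) ⊃ c) ∨ ¬a))): 0.8 > 0.2, so result = 0.2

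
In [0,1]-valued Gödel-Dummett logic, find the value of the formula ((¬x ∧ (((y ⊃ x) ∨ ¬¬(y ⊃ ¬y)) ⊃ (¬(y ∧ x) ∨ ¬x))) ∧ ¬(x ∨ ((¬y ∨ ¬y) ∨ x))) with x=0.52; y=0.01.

0.00

¬x: Gödel ¬ of 0.52 = 0 (operand ≠ 0)
(y ⊃ x): 0.01 ≤ 0.52, so result = 1
¬y: Gödel ¬ of 0.01 = 0 (operand ≠ 0)
(y ⊃ ¬y): 0.01 > 0, so result = 0
¬(y ⊃ ¬y): Gödel ¬ of 0 = 1 (operand is 0)
¬¬(y ⊃ ¬y): Gödel ¬ of 1 = 0 (operand ≠ 0)
((y ⊃ x) ∨ ¬¬(y ⊃ ¬y)) = max(1, 0) = 1
(y ∧ x) = min(0.01, 0.52) = 0.01
¬(y ∧ x): Gödel ¬ of 0.01 = 0 (operand ≠ 0)
¬x: Gödel ¬ of 0.52 = 0 (operand ≠ 0)
(¬(y ∧ x) ∨ ¬x) = max(0, 0) = 0
(((y ⊃ x) ∨ ¬¬(y ⊃ ¬y)) ⊃ (¬(y ∧ x) ∨ ¬x)): 1 > 0, so result = 0
(¬x ∧ (((y ⊃ x) ∨ ¬¬(y ⊃ ¬y)) ⊃ (¬(y ∧ x) ∨ ¬x))) = min(0, 0) = 0
¬y: Gödel ¬ of 0.01 = 0 (operand ≠ 0)
¬y: Gödel ¬ of 0.01 = 0 (operand ≠ 0)
(¬y ∨ ¬y) = max(0, 0) = 0
((¬y ∨ ¬y) ∨ x) = max(0, 0.52) = 0.52
(x ∨ ((¬y ∨ ¬y) ∨ x)) = max(0.52, 0.52) = 0.52
¬(x ∨ ((¬y ∨ ¬y) ∨ x)): Gödel ¬ of 0.52 = 0 (operand ≠ 0)
((¬x ∧ (((y ⊃ x) ∨ ¬¬(y ⊃ ¬y)) ⊃ (¬(y ∧ x) ∨ ¬x))) ∧ ¬(x ∨ ((¬y ∨ ¬y) ∨ x))) = min(0, 0) = 0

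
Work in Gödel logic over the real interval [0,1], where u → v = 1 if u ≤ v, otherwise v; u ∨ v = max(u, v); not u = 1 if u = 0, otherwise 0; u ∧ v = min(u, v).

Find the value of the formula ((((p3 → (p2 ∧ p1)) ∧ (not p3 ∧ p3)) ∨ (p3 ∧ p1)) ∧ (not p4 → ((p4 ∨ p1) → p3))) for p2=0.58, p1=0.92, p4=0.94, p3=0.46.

0.46

(p2 ∧ p1) = min(0.58, 0.92) = 0.58
(p3 → (p2 ∧ p1)): 0.46 ≤ 0.58, so result = 1
not p3: Gödel ¬ of 0.46 = 0 (operand ≠ 0)
(not p3 ∧ p3) = min(0, 0.46) = 0
((p3 → (p2 ∧ p1)) ∧ (not p3 ∧ p3)) = min(1, 0) = 0
(p3 ∧ p1) = min(0.46, 0.92) = 0.46
(((p3 → (p2 ∧ p1)) ∧ (not p3 ∧ p3)) ∨ (p3 ∧ p1)) = max(0, 0.46) = 0.46
not p4: Gödel ¬ of 0.94 = 0 (operand ≠ 0)
(p4 ∨ p1) = max(0.94, 0.92) = 0.94
((p4 ∨ p1) → p3): 0.94 > 0.46, so result = 0.46
(not p4 → ((p4 ∨ p1) → p3)): 0 ≤ 0.46, so result = 1
((((p3 → (p2 ∧ p1)) ∧ (not p3 ∧ p3)) ∨ (p3 ∧ p1)) ∧ (not p4 → ((p4 ∨ p1) → p3))) = min(0.46, 1) = 0.46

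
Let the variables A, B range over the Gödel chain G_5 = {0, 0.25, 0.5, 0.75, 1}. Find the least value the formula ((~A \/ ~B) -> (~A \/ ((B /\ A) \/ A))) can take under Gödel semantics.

0.25

The minimum is attained at A = 0.25, B = 0:
  ~A: Gödel ¬ of 0.25 = 0 (operand ≠ 0)
  ~B: Gödel ¬ of 0 = 1 (operand is 0)
  (~A \/ ~B) = max(0, 1) = 1
  ~A: Gödel ¬ of 0.25 = 0 (operand ≠ 0)
  (B /\ A) = min(0, 0.25) = 0
  ((B /\ A) \/ A) = max(0, 0.25) = 0.25
  (~A \/ ((B /\ A) \/ A)) = max(0, 0.25) = 0.25
  ((~A \/ ~B) -> (~A \/ ((B /\ A) \/ A))): 1 > 0.25, so result = 0.25
Checking all 25 assignments confirms none give a value below 0.25.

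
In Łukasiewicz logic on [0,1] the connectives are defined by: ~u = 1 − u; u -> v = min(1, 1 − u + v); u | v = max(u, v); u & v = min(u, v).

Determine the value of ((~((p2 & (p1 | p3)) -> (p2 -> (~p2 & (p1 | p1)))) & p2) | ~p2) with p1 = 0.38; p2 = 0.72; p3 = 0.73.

(p1 | p3) = max(0.38, 0.73) = 0.73
(p2 & (p1 | p3)) = min(0.72, 0.73) = 0.72
~p2: Łukasiewicz ¬ gives 1 − 0.72 = 0.28
(p1 | p1) = max(0.38, 0.38) = 0.38
(~p2 & (p1 | p1)) = min(0.28, 0.38) = 0.28
(p2 -> (~p2 & (p1 | p1))): min(1, 1 − 0.72 + 0.28) = 0.56
((p2 & (p1 | p3)) -> (p2 -> (~p2 & (p1 | p1)))): min(1, 1 − 0.72 + 0.56) = 0.84
~((p2 & (p1 | p3)) -> (p2 -> (~p2 & (p1 | p1)))): Łukasiewicz ¬ gives 1 − 0.84 = 0.16
(~((p2 & (p1 | p3)) -> (p2 -> (~p2 & (p1 | p1)))) & p2) = min(0.16, 0.72) = 0.16
~p2: Łukasiewicz ¬ gives 1 − 0.72 = 0.28
((~((p2 & (p1 | p3)) -> (p2 -> (~p2 & (p1 | p1)))) & p2) | ~p2) = max(0.16, 0.28) = 0.28

0.28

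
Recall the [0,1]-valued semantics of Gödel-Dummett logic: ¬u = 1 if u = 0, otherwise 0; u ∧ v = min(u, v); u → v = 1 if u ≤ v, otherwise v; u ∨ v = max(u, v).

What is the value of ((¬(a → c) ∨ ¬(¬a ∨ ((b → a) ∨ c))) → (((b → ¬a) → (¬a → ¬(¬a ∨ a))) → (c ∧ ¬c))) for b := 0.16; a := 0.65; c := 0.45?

1.00

(a → c): 0.65 > 0.45, so result = 0.45
¬(a → c): Gödel ¬ of 0.45 = 0 (operand ≠ 0)
¬a: Gödel ¬ of 0.65 = 0 (operand ≠ 0)
(b → a): 0.16 ≤ 0.65, so result = 1
((b → a) ∨ c) = max(1, 0.45) = 1
(¬a ∨ ((b → a) ∨ c)) = max(0, 1) = 1
¬(¬a ∨ ((b → a) ∨ c)): Gödel ¬ of 1 = 0 (operand ≠ 0)
(¬(a → c) ∨ ¬(¬a ∨ ((b → a) ∨ c))) = max(0, 0) = 0
¬a: Gödel ¬ of 0.65 = 0 (operand ≠ 0)
(b → ¬a): 0.16 > 0, so result = 0
¬a: Gödel ¬ of 0.65 = 0 (operand ≠ 0)
¬a: Gödel ¬ of 0.65 = 0 (operand ≠ 0)
(¬a ∨ a) = max(0, 0.65) = 0.65
¬(¬a ∨ a): Gödel ¬ of 0.65 = 0 (operand ≠ 0)
(¬a → ¬(¬a ∨ a)): 0 ≤ 0, so result = 1
((b → ¬a) → (¬a → ¬(¬a ∨ a))): 0 ≤ 1, so result = 1
¬c: Gödel ¬ of 0.45 = 0 (operand ≠ 0)
(c ∧ ¬c) = min(0.45, 0) = 0
(((b → ¬a) → (¬a → ¬(¬a ∨ a))) → (c ∧ ¬c)): 1 > 0, so result = 0
((¬(a → c) ∨ ¬(¬a ∨ ((b → a) ∨ c))) → (((b → ¬a) → (¬a → ¬(¬a ∨ a))) → (c ∧ ¬c))): 0 ≤ 0, so result = 1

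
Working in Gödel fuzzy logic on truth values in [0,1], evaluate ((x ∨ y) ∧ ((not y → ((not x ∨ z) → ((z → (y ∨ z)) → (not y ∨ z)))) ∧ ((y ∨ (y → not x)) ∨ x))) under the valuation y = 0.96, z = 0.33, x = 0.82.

(x ∨ y) = max(0.82, 0.96) = 0.96
not y: Gödel ¬ of 0.96 = 0 (operand ≠ 0)
not x: Gödel ¬ of 0.82 = 0 (operand ≠ 0)
(not x ∨ z) = max(0, 0.33) = 0.33
(y ∨ z) = max(0.96, 0.33) = 0.96
(z → (y ∨ z)): 0.33 ≤ 0.96, so result = 1
not y: Gödel ¬ of 0.96 = 0 (operand ≠ 0)
(not y ∨ z) = max(0, 0.33) = 0.33
((z → (y ∨ z)) → (not y ∨ z)): 1 > 0.33, so result = 0.33
((not x ∨ z) → ((z → (y ∨ z)) → (not y ∨ z))): 0.33 ≤ 0.33, so result = 1
(not y → ((not x ∨ z) → ((z → (y ∨ z)) → (not y ∨ z)))): 0 ≤ 1, so result = 1
not x: Gödel ¬ of 0.82 = 0 (operand ≠ 0)
(y → not x): 0.96 > 0, so result = 0
(y ∨ (y → not x)) = max(0.96, 0) = 0.96
((y ∨ (y → not x)) ∨ x) = max(0.96, 0.82) = 0.96
((not y → ((not x ∨ z) → ((z → (y ∨ z)) → (not y ∨ z)))) ∧ ((y ∨ (y → not x)) ∨ x)) = min(1, 0.96) = 0.96
((x ∨ y) ∧ ((not y → ((not x ∨ z) → ((z → (y ∨ z)) → (not y ∨ z)))) ∧ ((y ∨ (y → not x)) ∨ x))) = min(0.96, 0.96) = 0.96

0.96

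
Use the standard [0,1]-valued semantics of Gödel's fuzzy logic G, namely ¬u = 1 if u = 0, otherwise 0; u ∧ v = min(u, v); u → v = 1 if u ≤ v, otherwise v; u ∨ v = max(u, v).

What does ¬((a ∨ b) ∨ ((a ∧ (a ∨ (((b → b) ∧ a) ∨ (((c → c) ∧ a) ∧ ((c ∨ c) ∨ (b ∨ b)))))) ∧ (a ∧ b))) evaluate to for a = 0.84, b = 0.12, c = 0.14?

0.00

(a ∨ b) = max(0.84, 0.12) = 0.84
(b → b): 0.12 ≤ 0.12, so result = 1
((b → b) ∧ a) = min(1, 0.84) = 0.84
(c → c): 0.14 ≤ 0.14, so result = 1
((c → c) ∧ a) = min(1, 0.84) = 0.84
(c ∨ c) = max(0.14, 0.14) = 0.14
(b ∨ b) = max(0.12, 0.12) = 0.12
((c ∨ c) ∨ (b ∨ b)) = max(0.14, 0.12) = 0.14
(((c → c) ∧ a) ∧ ((c ∨ c) ∨ (b ∨ b))) = min(0.84, 0.14) = 0.14
(((b → b) ∧ a) ∨ (((c → c) ∧ a) ∧ ((c ∨ c) ∨ (b ∨ b)))) = max(0.84, 0.14) = 0.84
(a ∨ (((b → b) ∧ a) ∨ (((c → c) ∧ a) ∧ ((c ∨ c) ∨ (b ∨ b))))) = max(0.84, 0.84) = 0.84
(a ∧ (a ∨ (((b → b) ∧ a) ∨ (((c → c) ∧ a) ∧ ((c ∨ c) ∨ (b ∨ b)))))) = min(0.84, 0.84) = 0.84
(a ∧ b) = min(0.84, 0.12) = 0.12
((a ∧ (a ∨ (((b → b) ∧ a) ∨ (((c → c) ∧ a) ∧ ((c ∨ c) ∨ (b ∨ b)))))) ∧ (a ∧ b)) = min(0.84, 0.12) = 0.12
((a ∨ b) ∨ ((a ∧ (a ∨ (((b → b) ∧ a) ∨ (((c → c) ∧ a) ∧ ((c ∨ c) ∨ (b ∨ b)))))) ∧ (a ∧ b))) = max(0.84, 0.12) = 0.84
¬((a ∨ b) ∨ ((a ∧ (a ∨ (((b → b) ∧ a) ∨ (((c → c) ∧ a) ∧ ((c ∨ c) ∨ (b ∨ b)))))) ∧ (a ∧ b))): Gödel ¬ of 0.84 = 0 (operand ≠ 0)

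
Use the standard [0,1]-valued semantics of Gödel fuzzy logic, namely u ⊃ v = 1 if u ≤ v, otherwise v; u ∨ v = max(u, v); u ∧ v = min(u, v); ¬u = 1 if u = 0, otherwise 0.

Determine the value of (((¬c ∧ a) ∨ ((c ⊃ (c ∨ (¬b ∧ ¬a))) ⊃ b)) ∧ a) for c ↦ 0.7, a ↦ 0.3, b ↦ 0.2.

0.20

¬c: Gödel ¬ of 0.7 = 0 (operand ≠ 0)
(¬c ∧ a) = min(0, 0.3) = 0
¬b: Gödel ¬ of 0.2 = 0 (operand ≠ 0)
¬a: Gödel ¬ of 0.3 = 0 (operand ≠ 0)
(¬b ∧ ¬a) = min(0, 0) = 0
(c ∨ (¬b ∧ ¬a)) = max(0.7, 0) = 0.7
(c ⊃ (c ∨ (¬b ∧ ¬a))): 0.7 ≤ 0.7, so result = 1
((c ⊃ (c ∨ (¬b ∧ ¬a))) ⊃ b): 1 > 0.2, so result = 0.2
((¬c ∧ a) ∨ ((c ⊃ (c ∨ (¬b ∧ ¬a))) ⊃ b)) = max(0, 0.2) = 0.2
(((¬c ∧ a) ∨ ((c ⊃ (c ∨ (¬b ∧ ¬a))) ⊃ b)) ∧ a) = min(0.2, 0.3) = 0.2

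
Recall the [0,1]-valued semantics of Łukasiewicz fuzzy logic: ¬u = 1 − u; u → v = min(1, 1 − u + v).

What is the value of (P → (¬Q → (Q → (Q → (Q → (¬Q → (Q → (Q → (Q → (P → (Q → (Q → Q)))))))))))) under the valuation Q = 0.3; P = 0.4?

¬Q: Łukasiewicz ¬ gives 1 − 0.3 = 0.7
¬Q: Łukasiewicz ¬ gives 1 − 0.3 = 0.7
(Q → Q): min(1, 1 − 0.3 + 0.3) = 1
(Q → (Q → Q)): min(1, 1 − 0.3 + 1) = 1
(P → (Q → (Q → Q))): min(1, 1 − 0.4 + 1) = 1
(Q → (P → (Q → (Q → Q)))): min(1, 1 − 0.3 + 1) = 1
(Q → (Q → (P → (Q → (Q → Q))))): min(1, 1 − 0.3 + 1) = 1
(Q → (Q → (Q → (P → (Q → (Q → Q)))))): min(1, 1 − 0.3 + 1) = 1
(¬Q → (Q → (Q → (Q → (P → (Q → (Q → Q))))))): min(1, 1 − 0.7 + 1) = 1
(Q → (¬Q → (Q → (Q → (Q → (P → (Q → (Q → Q)))))))): min(1, 1 − 0.3 + 1) = 1
(Q → (Q → (¬Q → (Q → (Q → (Q → (P → (Q → (Q → Q))))))))): min(1, 1 − 0.3 + 1) = 1
(Q → (Q → (Q → (¬Q → (Q → (Q → (Q → (P → (Q → (Q → Q)))))))))): min(1, 1 − 0.3 + 1) = 1
(¬Q → (Q → (Q → (Q → (¬Q → (Q → (Q → (Q → (P → (Q → (Q → Q))))))))))): min(1, 1 − 0.7 + 1) = 1
(P → (¬Q → (Q → (Q → (Q → (¬Q → (Q → (Q → (Q → (P → (Q → (Q → Q)))))))))))): min(1, 1 − 0.4 + 1) = 1

1.00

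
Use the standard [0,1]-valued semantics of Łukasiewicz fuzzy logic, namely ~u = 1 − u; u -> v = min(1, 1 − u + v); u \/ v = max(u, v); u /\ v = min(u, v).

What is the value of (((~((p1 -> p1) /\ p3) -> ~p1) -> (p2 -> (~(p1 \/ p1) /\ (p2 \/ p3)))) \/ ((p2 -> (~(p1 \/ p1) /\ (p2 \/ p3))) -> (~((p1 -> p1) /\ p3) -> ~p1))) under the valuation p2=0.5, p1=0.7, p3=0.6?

(p1 -> p1): min(1, 1 − 0.7 + 0.7) = 1
((p1 -> p1) /\ p3) = min(1, 0.6) = 0.6
~((p1 -> p1) /\ p3): Łukasiewicz ¬ gives 1 − 0.6 = 0.4
~p1: Łukasiewicz ¬ gives 1 − 0.7 = 0.3
(~((p1 -> p1) /\ p3) -> ~p1): min(1, 1 − 0.4 + 0.3) = 0.9
(p1 \/ p1) = max(0.7, 0.7) = 0.7
~(p1 \/ p1): Łukasiewicz ¬ gives 1 − 0.7 = 0.3
(p2 \/ p3) = max(0.5, 0.6) = 0.6
(~(p1 \/ p1) /\ (p2 \/ p3)) = min(0.3, 0.6) = 0.3
(p2 -> (~(p1 \/ p1) /\ (p2 \/ p3))): min(1, 1 − 0.5 + 0.3) = 0.8
((~((p1 -> p1) /\ p3) -> ~p1) -> (p2 -> (~(p1 \/ p1) /\ (p2 \/ p3)))): min(1, 1 − 0.9 + 0.8) = 0.9
(p1 \/ p1) = max(0.7, 0.7) = 0.7
~(p1 \/ p1): Łukasiewicz ¬ gives 1 − 0.7 = 0.3
(p2 \/ p3) = max(0.5, 0.6) = 0.6
(~(p1 \/ p1) /\ (p2 \/ p3)) = min(0.3, 0.6) = 0.3
(p2 -> (~(p1 \/ p1) /\ (p2 \/ p3))): min(1, 1 − 0.5 + 0.3) = 0.8
(p1 -> p1): min(1, 1 − 0.7 + 0.7) = 1
((p1 -> p1) /\ p3) = min(1, 0.6) = 0.6
~((p1 -> p1) /\ p3): Łukasiewicz ¬ gives 1 − 0.6 = 0.4
~p1: Łukasiewicz ¬ gives 1 − 0.7 = 0.3
(~((p1 -> p1) /\ p3) -> ~p1): min(1, 1 − 0.4 + 0.3) = 0.9
((p2 -> (~(p1 \/ p1) /\ (p2 \/ p3))) -> (~((p1 -> p1) /\ p3) -> ~p1)): min(1, 1 − 0.8 + 0.9) = 1
(((~((p1 -> p1) /\ p3) -> ~p1) -> (p2 -> (~(p1 \/ p1) /\ (p2 \/ p3)))) \/ ((p2 -> (~(p1 \/ p1) /\ (p2 \/ p3))) -> (~((p1 -> p1) /\ p3) -> ~p1))) = max(0.9, 1) = 1

1.00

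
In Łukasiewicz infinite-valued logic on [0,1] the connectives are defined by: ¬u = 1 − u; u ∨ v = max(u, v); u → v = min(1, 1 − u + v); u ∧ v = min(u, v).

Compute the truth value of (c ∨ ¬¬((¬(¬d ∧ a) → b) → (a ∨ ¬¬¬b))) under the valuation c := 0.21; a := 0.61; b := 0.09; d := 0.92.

¬d: Łukasiewicz ¬ gives 1 − 0.92 = 0.08
(¬d ∧ a) = min(0.08, 0.61) = 0.08
¬(¬d ∧ a): Łukasiewicz ¬ gives 1 − 0.08 = 0.92
(¬(¬d ∧ a) → b): min(1, 1 − 0.92 + 0.09) = 0.17
¬b: Łukasiewicz ¬ gives 1 − 0.09 = 0.91
¬¬b: Łukasiewicz ¬ gives 1 − 0.91 = 0.09
¬¬¬b: Łukasiewicz ¬ gives 1 − 0.09 = 0.91
(a ∨ ¬¬¬b) = max(0.61, 0.91) = 0.91
((¬(¬d ∧ a) → b) → (a ∨ ¬¬¬b)): min(1, 1 − 0.17 + 0.91) = 1
¬((¬(¬d ∧ a) → b) → (a ∨ ¬¬¬b)): Łukasiewicz ¬ gives 1 − 1 = 0
¬¬((¬(¬d ∧ a) → b) → (a ∨ ¬¬¬b)): Łukasiewicz ¬ gives 1 − 0 = 1
(c ∨ ¬¬((¬(¬d ∧ a) → b) → (a ∨ ¬¬¬b))) = max(0.21, 1) = 1

1.00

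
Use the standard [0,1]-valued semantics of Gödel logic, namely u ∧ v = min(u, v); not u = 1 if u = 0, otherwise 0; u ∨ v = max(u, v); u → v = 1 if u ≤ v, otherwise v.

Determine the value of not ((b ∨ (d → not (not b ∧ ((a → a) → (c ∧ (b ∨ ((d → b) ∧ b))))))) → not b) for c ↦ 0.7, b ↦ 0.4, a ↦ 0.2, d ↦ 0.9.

not b: Gödel ¬ of 0.4 = 0 (operand ≠ 0)
(a → a): 0.2 ≤ 0.2, so result = 1
(d → b): 0.9 > 0.4, so result = 0.4
((d → b) ∧ b) = min(0.4, 0.4) = 0.4
(b ∨ ((d → b) ∧ b)) = max(0.4, 0.4) = 0.4
(c ∧ (b ∨ ((d → b) ∧ b))) = min(0.7, 0.4) = 0.4
((a → a) → (c ∧ (b ∨ ((d → b) ∧ b)))): 1 > 0.4, so result = 0.4
(not b ∧ ((a → a) → (c ∧ (b ∨ ((d → b) ∧ b))))) = min(0, 0.4) = 0
not (not b ∧ ((a → a) → (c ∧ (b ∨ ((d → b) ∧ b))))): Gödel ¬ of 0 = 1 (operand is 0)
(d → not (not b ∧ ((a → a) → (c ∧ (b ∨ ((d → b) ∧ b)))))): 0.9 ≤ 1, so result = 1
(b ∨ (d → not (not b ∧ ((a → a) → (c ∧ (b ∨ ((d → b) ∧ b))))))) = max(0.4, 1) = 1
not b: Gödel ¬ of 0.4 = 0 (operand ≠ 0)
((b ∨ (d → not (not b ∧ ((a → a) → (c ∧ (b ∨ ((d → b) ∧ b))))))) → not b): 1 > 0, so result = 0
not ((b ∨ (d → not (not b ∧ ((a → a) → (c ∧ (b ∨ ((d → b) ∧ b))))))) → not b): Gödel ¬ of 0 = 1 (operand is 0)

1.00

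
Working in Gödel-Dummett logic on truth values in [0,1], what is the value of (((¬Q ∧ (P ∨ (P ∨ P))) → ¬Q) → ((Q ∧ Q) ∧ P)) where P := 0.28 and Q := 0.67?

0.28

¬Q: Gödel ¬ of 0.67 = 0 (operand ≠ 0)
(P ∨ P) = max(0.28, 0.28) = 0.28
(P ∨ (P ∨ P)) = max(0.28, 0.28) = 0.28
(¬Q ∧ (P ∨ (P ∨ P))) = min(0, 0.28) = 0
¬Q: Gödel ¬ of 0.67 = 0 (operand ≠ 0)
((¬Q ∧ (P ∨ (P ∨ P))) → ¬Q): 0 ≤ 0, so result = 1
(Q ∧ Q) = min(0.67, 0.67) = 0.67
((Q ∧ Q) ∧ P) = min(0.67, 0.28) = 0.28
(((¬Q ∧ (P ∨ (P ∨ P))) → ¬Q) → ((Q ∧ Q) ∧ P)): 1 > 0.28, so result = 0.28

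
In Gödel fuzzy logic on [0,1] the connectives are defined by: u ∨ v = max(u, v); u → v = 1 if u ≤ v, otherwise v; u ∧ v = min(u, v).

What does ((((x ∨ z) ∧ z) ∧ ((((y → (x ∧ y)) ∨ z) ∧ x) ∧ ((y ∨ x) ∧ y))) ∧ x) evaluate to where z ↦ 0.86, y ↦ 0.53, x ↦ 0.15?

0.15

(x ∨ z) = max(0.15, 0.86) = 0.86
((x ∨ z) ∧ z) = min(0.86, 0.86) = 0.86
(x ∧ y) = min(0.15, 0.53) = 0.15
(y → (x ∧ y)): 0.53 > 0.15, so result = 0.15
((y → (x ∧ y)) ∨ z) = max(0.15, 0.86) = 0.86
(((y → (x ∧ y)) ∨ z) ∧ x) = min(0.86, 0.15) = 0.15
(y ∨ x) = max(0.53, 0.15) = 0.53
((y ∨ x) ∧ y) = min(0.53, 0.53) = 0.53
((((y → (x ∧ y)) ∨ z) ∧ x) ∧ ((y ∨ x) ∧ y)) = min(0.15, 0.53) = 0.15
(((x ∨ z) ∧ z) ∧ ((((y → (x ∧ y)) ∨ z) ∧ x) ∧ ((y ∨ x) ∧ y))) = min(0.86, 0.15) = 0.15
((((x ∨ z) ∧ z) ∧ ((((y → (x ∧ y)) ∨ z) ∧ x) ∧ ((y ∨ x) ∧ y))) ∧ x) = min(0.15, 0.15) = 0.15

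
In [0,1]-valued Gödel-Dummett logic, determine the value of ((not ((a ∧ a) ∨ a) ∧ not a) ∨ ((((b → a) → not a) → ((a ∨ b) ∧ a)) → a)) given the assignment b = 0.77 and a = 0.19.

0.19

(a ∧ a) = min(0.19, 0.19) = 0.19
((a ∧ a) ∨ a) = max(0.19, 0.19) = 0.19
not ((a ∧ a) ∨ a): Gödel ¬ of 0.19 = 0 (operand ≠ 0)
not a: Gödel ¬ of 0.19 = 0 (operand ≠ 0)
(not ((a ∧ a) ∨ a) ∧ not a) = min(0, 0) = 0
(b → a): 0.77 > 0.19, so result = 0.19
not a: Gödel ¬ of 0.19 = 0 (operand ≠ 0)
((b → a) → not a): 0.19 > 0, so result = 0
(a ∨ b) = max(0.19, 0.77) = 0.77
((a ∨ b) ∧ a) = min(0.77, 0.19) = 0.19
(((b → a) → not a) → ((a ∨ b) ∧ a)): 0 ≤ 0.19, so result = 1
((((b → a) → not a) → ((a ∨ b) ∧ a)) → a): 1 > 0.19, so result = 0.19
((not ((a ∧ a) ∨ a) ∧ not a) ∨ ((((b → a) → not a) → ((a ∨ b) ∧ a)) → a)) = max(0, 0.19) = 0.19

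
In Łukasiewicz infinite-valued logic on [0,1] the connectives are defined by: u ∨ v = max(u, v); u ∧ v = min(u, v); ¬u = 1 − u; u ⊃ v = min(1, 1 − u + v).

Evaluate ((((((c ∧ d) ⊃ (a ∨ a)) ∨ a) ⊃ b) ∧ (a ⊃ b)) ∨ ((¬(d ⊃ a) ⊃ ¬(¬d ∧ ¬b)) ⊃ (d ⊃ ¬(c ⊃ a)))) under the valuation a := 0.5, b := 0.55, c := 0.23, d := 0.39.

0.61

(c ∧ d) = min(0.23, 0.39) = 0.23
(a ∨ a) = max(0.5, 0.5) = 0.5
((c ∧ d) ⊃ (a ∨ a)): min(1, 1 − 0.23 + 0.5) = 1
(((c ∧ d) ⊃ (a ∨ a)) ∨ a) = max(1, 0.5) = 1
((((c ∧ d) ⊃ (a ∨ a)) ∨ a) ⊃ b): min(1, 1 − 1 + 0.55) = 0.55
(a ⊃ b): min(1, 1 − 0.5 + 0.55) = 1
(((((c ∧ d) ⊃ (a ∨ a)) ∨ a) ⊃ b) ∧ (a ⊃ b)) = min(0.55, 1) = 0.55
(d ⊃ a): min(1, 1 − 0.39 + 0.5) = 1
¬(d ⊃ a): Łukasiewicz ¬ gives 1 − 1 = 0
¬d: Łukasiewicz ¬ gives 1 − 0.39 = 0.61
¬b: Łukasiewicz ¬ gives 1 − 0.55 = 0.45
(¬d ∧ ¬b) = min(0.61, 0.45) = 0.45
¬(¬d ∧ ¬b): Łukasiewicz ¬ gives 1 − 0.45 = 0.55
(¬(d ⊃ a) ⊃ ¬(¬d ∧ ¬b)): min(1, 1 − 0 + 0.55) = 1
(c ⊃ a): min(1, 1 − 0.23 + 0.5) = 1
¬(c ⊃ a): Łukasiewicz ¬ gives 1 − 1 = 0
(d ⊃ ¬(c ⊃ a)): min(1, 1 − 0.39 + 0) = 0.61
((¬(d ⊃ a) ⊃ ¬(¬d ∧ ¬b)) ⊃ (d ⊃ ¬(c ⊃ a))): min(1, 1 − 1 + 0.61) = 0.61
((((((c ∧ d) ⊃ (a ∨ a)) ∨ a) ⊃ b) ∧ (a ⊃ b)) ∨ ((¬(d ⊃ a) ⊃ ¬(¬d ∧ ¬b)) ⊃ (d ⊃ ¬(c ⊃ a)))) = max(0.55, 0.61) = 0.61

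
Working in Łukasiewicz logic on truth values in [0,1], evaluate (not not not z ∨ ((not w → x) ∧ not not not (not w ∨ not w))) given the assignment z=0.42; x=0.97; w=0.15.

0.58

not z: Łukasiewicz ¬ gives 1 − 0.42 = 0.58
not not z: Łukasiewicz ¬ gives 1 − 0.58 = 0.42
not not not z: Łukasiewicz ¬ gives 1 − 0.42 = 0.58
not w: Łukasiewicz ¬ gives 1 − 0.15 = 0.85
(not w → x): min(1, 1 − 0.85 + 0.97) = 1
not w: Łukasiewicz ¬ gives 1 − 0.15 = 0.85
not w: Łukasiewicz ¬ gives 1 − 0.15 = 0.85
(not w ∨ not w) = max(0.85, 0.85) = 0.85
not (not w ∨ not w): Łukasiewicz ¬ gives 1 − 0.85 = 0.15
not not (not w ∨ not w): Łukasiewicz ¬ gives 1 − 0.15 = 0.85
not not not (not w ∨ not w): Łukasiewicz ¬ gives 1 − 0.85 = 0.15
((not w → x) ∧ not not not (not w ∨ not w)) = min(1, 0.15) = 0.15
(not not not z ∨ ((not w → x) ∧ not not not (not w ∨ not w))) = max(0.58, 0.15) = 0.58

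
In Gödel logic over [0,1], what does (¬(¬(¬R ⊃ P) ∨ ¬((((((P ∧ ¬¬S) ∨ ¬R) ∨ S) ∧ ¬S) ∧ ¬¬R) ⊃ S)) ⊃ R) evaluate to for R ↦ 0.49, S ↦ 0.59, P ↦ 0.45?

0.49

¬R: Gödel ¬ of 0.49 = 0 (operand ≠ 0)
(¬R ⊃ P): 0 ≤ 0.45, so result = 1
¬(¬R ⊃ P): Gödel ¬ of 1 = 0 (operand ≠ 0)
¬S: Gödel ¬ of 0.59 = 0 (operand ≠ 0)
¬¬S: Gödel ¬ of 0 = 1 (operand is 0)
(P ∧ ¬¬S) = min(0.45, 1) = 0.45
¬R: Gödel ¬ of 0.49 = 0 (operand ≠ 0)
((P ∧ ¬¬S) ∨ ¬R) = max(0.45, 0) = 0.45
(((P ∧ ¬¬S) ∨ ¬R) ∨ S) = max(0.45, 0.59) = 0.59
¬S: Gödel ¬ of 0.59 = 0 (operand ≠ 0)
((((P ∧ ¬¬S) ∨ ¬R) ∨ S) ∧ ¬S) = min(0.59, 0) = 0
¬R: Gödel ¬ of 0.49 = 0 (operand ≠ 0)
¬¬R: Gödel ¬ of 0 = 1 (operand is 0)
(((((P ∧ ¬¬S) ∨ ¬R) ∨ S) ∧ ¬S) ∧ ¬¬R) = min(0, 1) = 0
((((((P ∧ ¬¬S) ∨ ¬R) ∨ S) ∧ ¬S) ∧ ¬¬R) ⊃ S): 0 ≤ 0.59, so result = 1
¬((((((P ∧ ¬¬S) ∨ ¬R) ∨ S) ∧ ¬S) ∧ ¬¬R) ⊃ S): Gödel ¬ of 1 = 0 (operand ≠ 0)
(¬(¬R ⊃ P) ∨ ¬((((((P ∧ ¬¬S) ∨ ¬R) ∨ S) ∧ ¬S) ∧ ¬¬R) ⊃ S)) = max(0, 0) = 0
¬(¬(¬R ⊃ P) ∨ ¬((((((P ∧ ¬¬S) ∨ ¬R) ∨ S) ∧ ¬S) ∧ ¬¬R) ⊃ S)): Gödel ¬ of 0 = 1 (operand is 0)
(¬(¬(¬R ⊃ P) ∨ ¬((((((P ∧ ¬¬S) ∨ ¬R) ∨ S) ∧ ¬S) ∧ ¬¬R) ⊃ S)) ⊃ R): 1 > 0.49, so result = 0.49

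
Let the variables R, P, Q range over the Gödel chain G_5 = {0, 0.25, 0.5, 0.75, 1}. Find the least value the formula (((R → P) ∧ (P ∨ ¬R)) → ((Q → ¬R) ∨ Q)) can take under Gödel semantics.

0.25

The minimum is attained at R = 0.25, P = 0.5, Q = 0.25:
  (R → P): 0.25 ≤ 0.5, so result = 1
  ¬R: Gödel ¬ of 0.25 = 0 (operand ≠ 0)
  (P ∨ ¬R) = max(0.5, 0) = 0.5
  ((R → P) ∧ (P ∨ ¬R)) = min(1, 0.5) = 0.5
  ¬R: Gödel ¬ of 0.25 = 0 (operand ≠ 0)
  (Q → ¬R): 0.25 > 0, so result = 0
  ((Q → ¬R) ∨ Q) = max(0, 0.25) = 0.25
  (((R → P) ∧ (P ∨ ¬R)) → ((Q → ¬R) ∨ Q)): 0.5 > 0.25, so result = 0.25
Checking all 125 assignments confirms none give a value below 0.25.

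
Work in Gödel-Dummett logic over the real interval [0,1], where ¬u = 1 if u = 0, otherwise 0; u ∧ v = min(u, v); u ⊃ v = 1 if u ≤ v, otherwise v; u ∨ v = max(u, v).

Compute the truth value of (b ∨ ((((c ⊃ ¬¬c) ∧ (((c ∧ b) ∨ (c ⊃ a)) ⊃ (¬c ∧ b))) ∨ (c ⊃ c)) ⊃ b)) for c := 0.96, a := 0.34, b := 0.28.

0.28

¬c: Gödel ¬ of 0.96 = 0 (operand ≠ 0)
¬¬c: Gödel ¬ of 0 = 1 (operand is 0)
(c ⊃ ¬¬c): 0.96 ≤ 1, so result = 1
(c ∧ b) = min(0.96, 0.28) = 0.28
(c ⊃ a): 0.96 > 0.34, so result = 0.34
((c ∧ b) ∨ (c ⊃ a)) = max(0.28, 0.34) = 0.34
¬c: Gödel ¬ of 0.96 = 0 (operand ≠ 0)
(¬c ∧ b) = min(0, 0.28) = 0
(((c ∧ b) ∨ (c ⊃ a)) ⊃ (¬c ∧ b)): 0.34 > 0, so result = 0
((c ⊃ ¬¬c) ∧ (((c ∧ b) ∨ (c ⊃ a)) ⊃ (¬c ∧ b))) = min(1, 0) = 0
(c ⊃ c): 0.96 ≤ 0.96, so result = 1
(((c ⊃ ¬¬c) ∧ (((c ∧ b) ∨ (c ⊃ a)) ⊃ (¬c ∧ b))) ∨ (c ⊃ c)) = max(0, 1) = 1
((((c ⊃ ¬¬c) ∧ (((c ∧ b) ∨ (c ⊃ a)) ⊃ (¬c ∧ b))) ∨ (c ⊃ c)) ⊃ b): 1 > 0.28, so result = 0.28
(b ∨ ((((c ⊃ ¬¬c) ∧ (((c ∧ b) ∨ (c ⊃ a)) ⊃ (¬c ∧ b))) ∨ (c ⊃ c)) ⊃ b)) = max(0.28, 0.28) = 0.28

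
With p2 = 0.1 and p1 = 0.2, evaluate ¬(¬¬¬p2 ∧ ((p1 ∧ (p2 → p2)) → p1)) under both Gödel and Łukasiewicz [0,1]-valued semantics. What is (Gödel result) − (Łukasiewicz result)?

Gödel evaluation:
  ¬p2: Gödel ¬ of 0.1 = 0 (operand ≠ 0)
  ¬¬p2: Gödel ¬ of 0 = 1 (operand is 0)
  ¬¬¬p2: Gödel ¬ of 1 = 0 (operand ≠ 0)
  (p2 → p2): 0.1 ≤ 0.1, so result = 1
  (p1 ∧ (p2 → p2)) = min(0.2, 1) = 0.2
  ((p1 ∧ (p2 → p2)) → p1): 0.2 ≤ 0.2, so result = 1
  (¬¬¬p2 ∧ ((p1 ∧ (p2 → p2)) → p1)) = min(0, 1) = 0
  ¬(¬¬¬p2 ∧ ((p1 ∧ (p2 → p2)) → p1)): Gödel ¬ of 0 = 1 (operand is 0)
  Gödel value = 1
Łukasiewicz evaluation:
  ¬p2: Łukasiewicz ¬ gives 1 − 0.1 = 0.9
  ¬¬p2: Łukasiewicz ¬ gives 1 − 0.9 = 0.1
  ¬¬¬p2: Łukasiewicz ¬ gives 1 − 0.1 = 0.9
  (p2 → p2): min(1, 1 − 0.1 + 0.1) = 1
  (p1 ∧ (p2 → p2)) = min(0.2, 1) = 0.2
  ((p1 ∧ (p2 → p2)) → p1): min(1, 1 − 0.2 + 0.2) = 1
  (¬¬¬p2 ∧ ((p1 ∧ (p2 → p2)) → p1)) = min(0.9, 1) = 0.9
  ¬(¬¬¬p2 ∧ ((p1 ∧ (p2 → p2)) → p1)): Łukasiewicz ¬ gives 1 − 0.9 = 0.1
  Łukasiewicz value = 0.1
Difference: 1 − 0.1 = 0.90

0.90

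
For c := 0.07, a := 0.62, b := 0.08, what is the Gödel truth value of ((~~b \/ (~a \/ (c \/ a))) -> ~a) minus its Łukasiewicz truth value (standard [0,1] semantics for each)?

Gödel evaluation:
  ~b: Gödel ¬ of 0.08 = 0 (operand ≠ 0)
  ~~b: Gödel ¬ of 0 = 1 (operand is 0)
  ~a: Gödel ¬ of 0.62 = 0 (operand ≠ 0)
  (c \/ a) = max(0.07, 0.62) = 0.62
  (~a \/ (c \/ a)) = max(0, 0.62) = 0.62
  (~~b \/ (~a \/ (c \/ a))) = max(1, 0.62) = 1
  ~a: Gödel ¬ of 0.62 = 0 (operand ≠ 0)
  ((~~b \/ (~a \/ (c \/ a))) -> ~a): 1 > 0, so result = 0
  Gödel value = 0
Łukasiewicz evaluation:
  ~b: Łukasiewicz ¬ gives 1 − 0.08 = 0.92
  ~~b: Łukasiewicz ¬ gives 1 − 0.92 = 0.08
  ~a: Łukasiewicz ¬ gives 1 − 0.62 = 0.38
  (c \/ a) = max(0.07, 0.62) = 0.62
  (~a \/ (c \/ a)) = max(0.38, 0.62) = 0.62
  (~~b \/ (~a \/ (c \/ a))) = max(0.08, 0.62) = 0.62
  ~a: Łukasiewicz ¬ gives 1 − 0.62 = 0.38
  ((~~b \/ (~a \/ (c \/ a))) -> ~a): min(1, 1 − 0.62 + 0.38) = 0.76
  Łukasiewicz value = 0.76
Difference: 0 − 0.76 = -0.76

-0.76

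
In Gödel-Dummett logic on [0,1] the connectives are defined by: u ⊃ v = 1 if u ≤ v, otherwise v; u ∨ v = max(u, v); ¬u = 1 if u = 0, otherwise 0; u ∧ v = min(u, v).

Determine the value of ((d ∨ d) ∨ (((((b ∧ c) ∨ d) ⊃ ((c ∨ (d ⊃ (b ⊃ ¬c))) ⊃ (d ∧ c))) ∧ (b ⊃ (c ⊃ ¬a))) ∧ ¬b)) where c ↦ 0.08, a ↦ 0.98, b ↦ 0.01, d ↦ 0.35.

0.35

(d ∨ d) = max(0.35, 0.35) = 0.35
(b ∧ c) = min(0.01, 0.08) = 0.01
((b ∧ c) ∨ d) = max(0.01, 0.35) = 0.35
¬c: Gödel ¬ of 0.08 = 0 (operand ≠ 0)
(b ⊃ ¬c): 0.01 > 0, so result = 0
(d ⊃ (b ⊃ ¬c)): 0.35 > 0, so result = 0
(c ∨ (d ⊃ (b ⊃ ¬c))) = max(0.08, 0) = 0.08
(d ∧ c) = min(0.35, 0.08) = 0.08
((c ∨ (d ⊃ (b ⊃ ¬c))) ⊃ (d ∧ c)): 0.08 ≤ 0.08, so result = 1
(((b ∧ c) ∨ d) ⊃ ((c ∨ (d ⊃ (b ⊃ ¬c))) ⊃ (d ∧ c))): 0.35 ≤ 1, so result = 1
¬a: Gödel ¬ of 0.98 = 0 (operand ≠ 0)
(c ⊃ ¬a): 0.08 > 0, so result = 0
(b ⊃ (c ⊃ ¬a)): 0.01 > 0, so result = 0
((((b ∧ c) ∨ d) ⊃ ((c ∨ (d ⊃ (b ⊃ ¬c))) ⊃ (d ∧ c))) ∧ (b ⊃ (c ⊃ ¬a))) = min(1, 0) = 0
¬b: Gödel ¬ of 0.01 = 0 (operand ≠ 0)
(((((b ∧ c) ∨ d) ⊃ ((c ∨ (d ⊃ (b ⊃ ¬c))) ⊃ (d ∧ c))) ∧ (b ⊃ (c ⊃ ¬a))) ∧ ¬b) = min(0, 0) = 0
((d ∨ d) ∨ (((((b ∧ c) ∨ d) ⊃ ((c ∨ (d ⊃ (b ⊃ ¬c))) ⊃ (d ∧ c))) ∧ (b ⊃ (c ⊃ ¬a))) ∧ ¬b)) = max(0.35, 0) = 0.35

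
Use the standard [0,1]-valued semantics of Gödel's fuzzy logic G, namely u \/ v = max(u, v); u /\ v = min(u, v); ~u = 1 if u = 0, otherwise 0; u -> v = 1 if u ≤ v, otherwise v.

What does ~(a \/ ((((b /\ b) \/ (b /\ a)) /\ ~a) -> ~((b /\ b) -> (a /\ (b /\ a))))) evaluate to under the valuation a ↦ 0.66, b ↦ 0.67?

0.00

(b /\ b) = min(0.67, 0.67) = 0.67
(b /\ a) = min(0.67, 0.66) = 0.66
((b /\ b) \/ (b /\ a)) = max(0.67, 0.66) = 0.67
~a: Gödel ¬ of 0.66 = 0 (operand ≠ 0)
(((b /\ b) \/ (b /\ a)) /\ ~a) = min(0.67, 0) = 0
(b /\ b) = min(0.67, 0.67) = 0.67
(b /\ a) = min(0.67, 0.66) = 0.66
(a /\ (b /\ a)) = min(0.66, 0.66) = 0.66
((b /\ b) -> (a /\ (b /\ a))): 0.67 > 0.66, so result = 0.66
~((b /\ b) -> (a /\ (b /\ a))): Gödel ¬ of 0.66 = 0 (operand ≠ 0)
((((b /\ b) \/ (b /\ a)) /\ ~a) -> ~((b /\ b) -> (a /\ (b /\ a)))): 0 ≤ 0, so result = 1
(a \/ ((((b /\ b) \/ (b /\ a)) /\ ~a) -> ~((b /\ b) -> (a /\ (b /\ a))))) = max(0.66, 1) = 1
~(a \/ ((((b /\ b) \/ (b /\ a)) /\ ~a) -> ~((b /\ b) -> (a /\ (b /\ a))))): Gödel ¬ of 1 = 0 (operand ≠ 0)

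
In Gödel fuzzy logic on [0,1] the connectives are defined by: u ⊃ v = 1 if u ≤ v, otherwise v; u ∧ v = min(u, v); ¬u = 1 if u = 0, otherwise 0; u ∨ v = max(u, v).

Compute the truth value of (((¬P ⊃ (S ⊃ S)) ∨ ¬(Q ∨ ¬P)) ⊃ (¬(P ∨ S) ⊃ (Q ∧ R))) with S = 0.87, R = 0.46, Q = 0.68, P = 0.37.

1.00

¬P: Gödel ¬ of 0.37 = 0 (operand ≠ 0)
(S ⊃ S): 0.87 ≤ 0.87, so result = 1
(¬P ⊃ (S ⊃ S)): 0 ≤ 1, so result = 1
¬P: Gödel ¬ of 0.37 = 0 (operand ≠ 0)
(Q ∨ ¬P) = max(0.68, 0) = 0.68
¬(Q ∨ ¬P): Gödel ¬ of 0.68 = 0 (operand ≠ 0)
((¬P ⊃ (S ⊃ S)) ∨ ¬(Q ∨ ¬P)) = max(1, 0) = 1
(P ∨ S) = max(0.37, 0.87) = 0.87
¬(P ∨ S): Gödel ¬ of 0.87 = 0 (operand ≠ 0)
(Q ∧ R) = min(0.68, 0.46) = 0.46
(¬(P ∨ S) ⊃ (Q ∧ R)): 0 ≤ 0.46, so result = 1
(((¬P ⊃ (S ⊃ S)) ∨ ¬(Q ∨ ¬P)) ⊃ (¬(P ∨ S) ⊃ (Q ∧ R))): 1 ≤ 1, so result = 1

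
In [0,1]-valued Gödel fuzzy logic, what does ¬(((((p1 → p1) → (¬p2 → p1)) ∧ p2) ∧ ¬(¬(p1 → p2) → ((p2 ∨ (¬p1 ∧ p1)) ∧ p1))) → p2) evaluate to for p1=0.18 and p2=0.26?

0.00

(p1 → p1): 0.18 ≤ 0.18, so result = 1
¬p2: Gödel ¬ of 0.26 = 0 (operand ≠ 0)
(¬p2 → p1): 0 ≤ 0.18, so result = 1
((p1 → p1) → (¬p2 → p1)): 1 ≤ 1, so result = 1
(((p1 → p1) → (¬p2 → p1)) ∧ p2) = min(1, 0.26) = 0.26
(p1 → p2): 0.18 ≤ 0.26, so result = 1
¬(p1 → p2): Gödel ¬ of 1 = 0 (operand ≠ 0)
¬p1: Gödel ¬ of 0.18 = 0 (operand ≠ 0)
(¬p1 ∧ p1) = min(0, 0.18) = 0
(p2 ∨ (¬p1 ∧ p1)) = max(0.26, 0) = 0.26
((p2 ∨ (¬p1 ∧ p1)) ∧ p1) = min(0.26, 0.18) = 0.18
(¬(p1 → p2) → ((p2 ∨ (¬p1 ∧ p1)) ∧ p1)): 0 ≤ 0.18, so result = 1
¬(¬(p1 → p2) → ((p2 ∨ (¬p1 ∧ p1)) ∧ p1)): Gödel ¬ of 1 = 0 (operand ≠ 0)
((((p1 → p1) → (¬p2 → p1)) ∧ p2) ∧ ¬(¬(p1 → p2) → ((p2 ∨ (¬p1 ∧ p1)) ∧ p1))) = min(0.26, 0) = 0
(((((p1 → p1) → (¬p2 → p1)) ∧ p2) ∧ ¬(¬(p1 → p2) → ((p2 ∨ (¬p1 ∧ p1)) ∧ p1))) → p2): 0 ≤ 0.26, so result = 1
¬(((((p1 → p1) → (¬p2 → p1)) ∧ p2) ∧ ¬(¬(p1 → p2) → ((p2 ∨ (¬p1 ∧ p1)) ∧ p1))) → p2): Gödel ¬ of 1 = 0 (operand ≠ 0)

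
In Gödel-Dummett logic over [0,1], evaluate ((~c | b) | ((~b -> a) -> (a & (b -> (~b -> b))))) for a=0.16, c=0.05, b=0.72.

~c: Gödel ¬ of 0.05 = 0 (operand ≠ 0)
(~c | b) = max(0, 0.72) = 0.72
~b: Gödel ¬ of 0.72 = 0 (operand ≠ 0)
(~b -> a): 0 ≤ 0.16, so result = 1
~b: Gödel ¬ of 0.72 = 0 (operand ≠ 0)
(~b -> b): 0 ≤ 0.72, so result = 1
(b -> (~b -> b)): 0.72 ≤ 1, so result = 1
(a & (b -> (~b -> b))) = min(0.16, 1) = 0.16
((~b -> a) -> (a & (b -> (~b -> b)))): 1 > 0.16, so result = 0.16
((~c | b) | ((~b -> a) -> (a & (b -> (~b -> b))))) = max(0.72, 0.16) = 0.72

0.72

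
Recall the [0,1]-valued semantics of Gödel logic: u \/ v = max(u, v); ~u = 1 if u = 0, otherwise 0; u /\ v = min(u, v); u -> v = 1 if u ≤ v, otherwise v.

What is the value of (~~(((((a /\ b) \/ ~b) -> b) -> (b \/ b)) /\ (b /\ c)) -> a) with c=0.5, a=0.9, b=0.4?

0.90

(a /\ b) = min(0.9, 0.4) = 0.4
~b: Gödel ¬ of 0.4 = 0 (operand ≠ 0)
((a /\ b) \/ ~b) = max(0.4, 0) = 0.4
(((a /\ b) \/ ~b) -> b): 0.4 ≤ 0.4, so result = 1
(b \/ b) = max(0.4, 0.4) = 0.4
((((a /\ b) \/ ~b) -> b) -> (b \/ b)): 1 > 0.4, so result = 0.4
(b /\ c) = min(0.4, 0.5) = 0.4
(((((a /\ b) \/ ~b) -> b) -> (b \/ b)) /\ (b /\ c)) = min(0.4, 0.4) = 0.4
~(((((a /\ b) \/ ~b) -> b) -> (b \/ b)) /\ (b /\ c)): Gödel ¬ of 0.4 = 0 (operand ≠ 0)
~~(((((a /\ b) \/ ~b) -> b) -> (b \/ b)) /\ (b /\ c)): Gödel ¬ of 0 = 1 (operand is 0)
(~~(((((a /\ b) \/ ~b) -> b) -> (b \/ b)) /\ (b /\ c)) -> a): 1 > 0.9, so result = 0.9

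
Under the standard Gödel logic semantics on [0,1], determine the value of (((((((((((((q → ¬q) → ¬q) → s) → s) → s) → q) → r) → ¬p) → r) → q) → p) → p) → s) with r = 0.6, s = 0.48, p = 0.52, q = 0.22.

0.48

¬q: Gödel ¬ of 0.22 = 0 (operand ≠ 0)
(q → ¬q): 0.22 > 0, so result = 0
¬q: Gödel ¬ of 0.22 = 0 (operand ≠ 0)
((q → ¬q) → ¬q): 0 ≤ 0, so result = 1
(((q → ¬q) → ¬q) → s): 1 > 0.48, so result = 0.48
((((q → ¬q) → ¬q) → s) → s): 0.48 ≤ 0.48, so result = 1
(((((q → ¬q) → ¬q) → s) → s) → s): 1 > 0.48, so result = 0.48
((((((q → ¬q) → ¬q) → s) → s) → s) → q): 0.48 > 0.22, so result = 0.22
(((((((q → ¬q) → ¬q) → s) → s) → s) → q) → r): 0.22 ≤ 0.6, so result = 1
¬p: Gödel ¬ of 0.52 = 0 (operand ≠ 0)
((((((((q → ¬q) → ¬q) → s) → s) → s) → q) → r) → ¬p): 1 > 0, so result = 0
(((((((((q → ¬q) → ¬q) → s) → s) → s) → q) → r) → ¬p) → r): 0 ≤ 0.6, so result = 1
((((((((((q → ¬q) → ¬q) → s) → s) → s) → q) → r) → ¬p) → r) → q): 1 > 0.22, so result = 0.22
(((((((((((q → ¬q) → ¬q) → s) → s) → s) → q) → r) → ¬p) → r) → q) → p): 0.22 ≤ 0.52, so result = 1
((((((((((((q → ¬q) → ¬q) → s) → s) → s) → q) → r) → ¬p) → r) → q) → p) → p): 1 > 0.52, so result = 0.52
(((((((((((((q → ¬q) → ¬q) → s) → s) → s) → q) → r) → ¬p) → r) → q) → p) → p) → s): 0.52 > 0.48, so result = 0.48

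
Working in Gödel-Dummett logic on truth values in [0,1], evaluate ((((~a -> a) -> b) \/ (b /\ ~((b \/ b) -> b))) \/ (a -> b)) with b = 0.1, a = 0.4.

0.10

~a: Gödel ¬ of 0.4 = 0 (operand ≠ 0)
(~a -> a): 0 ≤ 0.4, so result = 1
((~a -> a) -> b): 1 > 0.1, so result = 0.1
(b \/ b) = max(0.1, 0.1) = 0.1
((b \/ b) -> b): 0.1 ≤ 0.1, so result = 1
~((b \/ b) -> b): Gödel ¬ of 1 = 0 (operand ≠ 0)
(b /\ ~((b \/ b) -> b)) = min(0.1, 0) = 0
(((~a -> a) -> b) \/ (b /\ ~((b \/ b) -> b))) = max(0.1, 0) = 0.1
(a -> b): 0.4 > 0.1, so result = 0.1
((((~a -> a) -> b) \/ (b /\ ~((b \/ b) -> b))) \/ (a -> b)) = max(0.1, 0.1) = 0.1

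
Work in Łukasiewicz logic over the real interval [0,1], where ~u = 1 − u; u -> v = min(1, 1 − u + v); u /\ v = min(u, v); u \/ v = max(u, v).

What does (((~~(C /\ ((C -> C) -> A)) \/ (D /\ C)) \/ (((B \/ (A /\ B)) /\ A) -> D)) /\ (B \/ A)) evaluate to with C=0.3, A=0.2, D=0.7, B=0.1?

0.20

(C -> C): min(1, 1 − 0.3 + 0.3) = 1
((C -> C) -> A): min(1, 1 − 1 + 0.2) = 0.2
(C /\ ((C -> C) -> A)) = min(0.3, 0.2) = 0.2
~(C /\ ((C -> C) -> A)): Łukasiewicz ¬ gives 1 − 0.2 = 0.8
~~(C /\ ((C -> C) -> A)): Łukasiewicz ¬ gives 1 − 0.8 = 0.2
(D /\ C) = min(0.7, 0.3) = 0.3
(~~(C /\ ((C -> C) -> A)) \/ (D /\ C)) = max(0.2, 0.3) = 0.3
(A /\ B) = min(0.2, 0.1) = 0.1
(B \/ (A /\ B)) = max(0.1, 0.1) = 0.1
((B \/ (A /\ B)) /\ A) = min(0.1, 0.2) = 0.1
(((B \/ (A /\ B)) /\ A) -> D): min(1, 1 − 0.1 + 0.7) = 1
((~~(C /\ ((C -> C) -> A)) \/ (D /\ C)) \/ (((B \/ (A /\ B)) /\ A) -> D)) = max(0.3, 1) = 1
(B \/ A) = max(0.1, 0.2) = 0.2
(((~~(C /\ ((C -> C) -> A)) \/ (D /\ C)) \/ (((B \/ (A /\ B)) /\ A) -> D)) /\ (B \/ A)) = min(1, 0.2) = 0.2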